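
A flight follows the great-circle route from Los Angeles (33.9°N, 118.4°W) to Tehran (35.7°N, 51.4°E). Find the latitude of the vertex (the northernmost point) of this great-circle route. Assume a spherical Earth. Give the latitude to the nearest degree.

≈ 83°N

The great circle lies in the plane with unit normal n̂ = (p₁ × p₂)/|p₁ × p₂|.
Here n̂_z ≈ +0.127; the vertex latitude is φ_max = arccos|n̂_z| ≈ 82.7°.
Check via Clairaut: cos φ_max = |cos φ₁| · sin C = cos(33.9°)·sin(8.8°) ≈ 0.127, again giving ≈ 82.7°.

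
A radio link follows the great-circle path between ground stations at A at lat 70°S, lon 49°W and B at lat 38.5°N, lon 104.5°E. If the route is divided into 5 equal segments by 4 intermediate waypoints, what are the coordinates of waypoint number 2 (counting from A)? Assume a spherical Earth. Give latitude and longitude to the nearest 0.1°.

The haversine formula gives a central angle δ ≈ 2.540 rad (145.5°) between the endpoints.
Interpolate at f = 2/5 with slerp weights a = sin((1−f)δ)/sin δ ≈ 1.765, b = sin(fδ)/sin δ ≈ 1.502.
p = a·p₁ + b·p₂ ≈ (0.102, 0.683, -0.724); φ = arcsin(p_z) ≈ -46.36°, λ = atan2(p_y, p_x) ≈ 81.52°.

≈ lat 46.4°S, lon 81.5°E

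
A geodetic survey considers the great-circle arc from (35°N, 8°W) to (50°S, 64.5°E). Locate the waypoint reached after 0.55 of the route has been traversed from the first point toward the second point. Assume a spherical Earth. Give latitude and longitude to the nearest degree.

≈ (14°S, 26°E)

Convert each endpoint to a unit vector on the sphere (x = cos φ cos λ, y = cos φ sin λ, z = sin φ).
The central angle between the endpoints is δ = arccos(p₁·p₂) ≈ 1.856 rad (106.3°).
Interpolate at f = 0.55 with slerp weights a = sin((1−f)δ)/sin δ ≈ 0.772, b = sin(fδ)/sin δ ≈ 0.888.
p = a·p₁ + b·p₂ ≈ (0.872, 0.427, -0.237); φ = arcsin(p_z) ≈ -13.73°, λ = atan2(p_y, p_x) ≈ 26.09°.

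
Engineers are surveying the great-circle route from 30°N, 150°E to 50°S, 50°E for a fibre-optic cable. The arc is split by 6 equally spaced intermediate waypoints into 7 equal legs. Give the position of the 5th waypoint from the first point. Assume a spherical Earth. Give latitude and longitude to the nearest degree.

Write both endpoints as unit vectors p₁, p₂ with components (cos φ cos λ, cos φ sin λ, sin φ).
The central angle between the endpoints is δ = arccos(p₁·p₂) ≈ 2.071 rad (118.7°).
Interpolate at f = 5/7 with slerp weights a = sin((1−f)δ)/sin δ ≈ 0.636, b = sin(fδ)/sin δ ≈ 1.135.
p = a·p₁ + b·p₂ ≈ (-0.008, 0.834, -0.552); φ = arcsin(p_z) ≈ -33.47°, λ = atan2(p_y, p_x) ≈ 90.54°.

≈ 33°S, 91°E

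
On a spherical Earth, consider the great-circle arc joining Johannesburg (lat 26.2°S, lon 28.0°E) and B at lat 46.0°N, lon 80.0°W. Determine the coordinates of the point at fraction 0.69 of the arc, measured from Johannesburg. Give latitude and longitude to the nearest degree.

≈ lat 31°N, lon 35°W

Write both endpoints as unit vectors p₁, p₂ with components (cos φ cos λ, cos φ sin λ, sin φ).
The central angle between the endpoints is δ = arccos(p₁·p₂) ≈ 2.106 rad (120.7°).
Interpolate at f = 0.69 with slerp weights a = sin((1−f)δ)/sin δ ≈ 0.706, b = sin(fδ)/sin δ ≈ 1.155.
p = a·p₁ + b·p₂ ≈ (0.699, -0.492, 0.519); φ = arcsin(p_z) ≈ 31.25°, λ = atan2(p_y, p_x) ≈ -35.17°.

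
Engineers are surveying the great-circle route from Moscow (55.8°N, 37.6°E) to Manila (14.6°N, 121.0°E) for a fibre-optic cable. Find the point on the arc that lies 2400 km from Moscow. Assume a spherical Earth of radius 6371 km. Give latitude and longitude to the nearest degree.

≈ 51°N, 74°E

Write both endpoints as unit vectors p₁, p₂ with components (cos φ cos λ, cos φ sin λ, sin φ).
The central angle between the endpoints is δ = arccos(p₁·p₂) ≈ 1.296 rad (74.3°). The total great-circle distance is δ·R ≈ 1.296 × 6371 ≈ 8259 km, so the target fraction is f = 2400/8259 ≈ 0.291.
Interpolate at f ≈ 0.291 with slerp weights a = sin((1−f)δ)/sin δ ≈ 0.826, b = sin(fδ)/sin δ ≈ 0.382.
p = a·p₁ + b·p₂ ≈ (0.178, 0.600, 0.780); φ = arcsin(p_z) ≈ 51.24°, λ = atan2(p_y, p_x) ≈ 73.53°.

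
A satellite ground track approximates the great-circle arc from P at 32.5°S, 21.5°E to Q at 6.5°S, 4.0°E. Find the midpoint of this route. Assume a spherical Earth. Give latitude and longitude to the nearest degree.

≈ 20°S, 12°E

Convert each endpoint to a unit vector on the sphere (x = cos φ cos λ, y = cos φ sin λ, z = sin φ).
The central angle between the endpoints is δ = arccos(p₁·p₂) ≈ 0.536 rad (30.7°).
Interpolate at f = 1/2 with slerp weights a = sin((1−f)δ)/sin δ ≈ 0.518, b = sin(fδ)/sin δ ≈ 0.518.
p = a·p₁ + b·p₂ ≈ (0.921, 0.196, -0.337); φ = arcsin(p_z) ≈ -19.71°, λ = atan2(p_y, p_x) ≈ 12.03°.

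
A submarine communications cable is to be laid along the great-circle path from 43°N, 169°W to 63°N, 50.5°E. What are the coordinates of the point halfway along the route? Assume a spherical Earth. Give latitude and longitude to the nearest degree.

≈ 73°N, 154°E

From cos δ = sin φ₁ sin φ₂ + cos φ₁ cos φ₂ cos Δλ, the central angle is δ ≈ 1.212 rad (69.4°).
Interpolate at f = 1/2 with slerp weights a = sin((1−f)δ)/sin δ ≈ 0.608, b = sin(fδ)/sin δ ≈ 0.608.
p = a·p₁ + b·p₂ ≈ (-0.261, 0.128, 0.957); φ = arcsin(p_z) ≈ 73.09°, λ = atan2(p_y, p_x) ≈ 153.84°.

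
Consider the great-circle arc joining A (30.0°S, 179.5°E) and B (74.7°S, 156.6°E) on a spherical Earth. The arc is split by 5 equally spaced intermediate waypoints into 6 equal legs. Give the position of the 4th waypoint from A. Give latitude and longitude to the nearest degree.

≈ (60°S, 171°E)

Convert each endpoint to a unit vector on the sphere (x = cos φ cos λ, y = cos φ sin λ, z = sin φ).
The central angle between the endpoints is δ = arccos(p₁·p₂) ≈ 0.805 rad (46.1°).
Interpolate at f = 4/6 with slerp weights a = sin((1−f)δ)/sin δ ≈ 0.368, b = sin(fδ)/sin δ ≈ 0.709.
p = a·p₁ + b·p₂ ≈ (-0.490, 0.077, -0.868); φ = arcsin(p_z) ≈ -60.24°, λ = atan2(p_y, p_x) ≈ 171.06°.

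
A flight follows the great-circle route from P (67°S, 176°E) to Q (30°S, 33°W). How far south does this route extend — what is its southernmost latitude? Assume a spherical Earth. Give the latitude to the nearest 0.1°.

≈ 80.4°S

The great circle lies in the plane with unit normal n̂ = (p₁ × p₂)/|p₁ × p₂|.
Here n̂_z ≈ +0.166; the vertex latitude is φ_max = arccos|n̂_z| ≈ 80.4°.
Check via Clairaut: cos φ_max = |cos φ₁| · sin C = cos(67.0°)·sin(154.8°) ≈ 0.166, again giving ≈ 80.4°.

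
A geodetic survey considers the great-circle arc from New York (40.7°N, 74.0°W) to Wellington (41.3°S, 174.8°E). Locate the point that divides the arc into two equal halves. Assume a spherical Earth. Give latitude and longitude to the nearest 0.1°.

Write both endpoints as unit vectors p₁, p₂ with components (cos φ cos λ, cos φ sin λ, sin φ).
The central angle between the endpoints is δ = arccos(p₁·p₂) ≈ 2.261 rad (129.5°).
Interpolate at f = 1/2 with slerp weights a = sin((1−f)δ)/sin δ ≈ 1.173, b = sin(fδ)/sin δ ≈ 1.173.
p = a·p₁ + b·p₂ ≈ (-0.632, -0.775, -0.009); φ = arcsin(p_z) ≈ -0.53°, λ = atan2(p_y, p_x) ≈ -129.22°.

≈ 0.5°S, 129.2°W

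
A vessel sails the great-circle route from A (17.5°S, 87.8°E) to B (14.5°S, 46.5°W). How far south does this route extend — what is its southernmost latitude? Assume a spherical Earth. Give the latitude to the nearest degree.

≈ 36°S

The great circle lies in the plane with unit normal n̂ = (p₁ × p₂)/|p₁ × p₂|.
Here n̂_z ≈ -0.804; the vertex latitude is φ_max = arccos|n̂_z| ≈ 36.5°.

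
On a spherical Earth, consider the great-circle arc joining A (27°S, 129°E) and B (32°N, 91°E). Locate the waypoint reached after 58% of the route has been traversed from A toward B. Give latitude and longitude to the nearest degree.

≈ (7°N, 108°E)

Write both endpoints as unit vectors p₁, p₂ with components (cos φ cos λ, cos φ sin λ, sin φ).
The central angle between the endpoints is δ = arccos(p₁·p₂) ≈ 1.208 rad (69.2°).
Interpolate at f = 0.58 with slerp weights a = sin((1−f)δ)/sin δ ≈ 0.520, b = sin(fδ)/sin δ ≈ 0.690.
p = a·p₁ + b·p₂ ≈ (-0.302, 0.945, 0.129); φ = arcsin(p_z) ≈ 7.44°, λ = atan2(p_y, p_x) ≈ 107.71°.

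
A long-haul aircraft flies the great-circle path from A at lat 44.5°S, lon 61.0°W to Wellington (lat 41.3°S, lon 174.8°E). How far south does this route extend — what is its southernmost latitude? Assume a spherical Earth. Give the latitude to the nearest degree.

≈ 63°S

The great circle lies in the plane with unit normal n̂ = (p₁ × p₂)/|p₁ × p₂|.
Here n̂_z ≈ -0.449; the vertex latitude is φ_max = arccos|n̂_z| ≈ 63.3°.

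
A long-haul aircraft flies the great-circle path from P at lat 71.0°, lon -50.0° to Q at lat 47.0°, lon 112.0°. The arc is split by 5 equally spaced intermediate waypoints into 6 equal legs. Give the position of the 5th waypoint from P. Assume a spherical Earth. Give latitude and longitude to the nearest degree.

≈ lat 57°, lon 110°

The haversine formula gives a central angle δ ≈ 1.070 rad (61.3°) between the endpoints.
Interpolate at f = 5/6 with slerp weights a = sin((1−f)δ)/sin δ ≈ 0.202, b = sin(fδ)/sin δ ≈ 0.887.
p = a·p₁ + b·p₂ ≈ (-0.184, 0.510, 0.840); φ = arcsin(p_z) ≈ 57.13°, λ = atan2(p_y, p_x) ≈ 109.85°.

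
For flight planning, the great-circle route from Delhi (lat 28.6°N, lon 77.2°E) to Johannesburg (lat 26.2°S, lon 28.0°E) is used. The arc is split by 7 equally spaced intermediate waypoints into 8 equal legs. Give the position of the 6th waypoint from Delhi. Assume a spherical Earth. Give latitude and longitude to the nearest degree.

Convert each endpoint to a unit vector on the sphere (x = cos φ cos λ, y = cos φ sin λ, z = sin φ).
The central angle between the endpoints is δ = arccos(p₁·p₂) ≈ 1.263 rad (72.3°).
Interpolate at f = 6/8 with slerp weights a = sin((1−f)δ)/sin δ ≈ 0.326, b = sin(fδ)/sin δ ≈ 0.852.
p = a·p₁ + b·p₂ ≈ (0.738, 0.638, -0.220); φ = arcsin(p_z) ≈ -12.72°, λ = atan2(p_y, p_x) ≈ 40.82°.

≈ lat 13°S, lon 41°E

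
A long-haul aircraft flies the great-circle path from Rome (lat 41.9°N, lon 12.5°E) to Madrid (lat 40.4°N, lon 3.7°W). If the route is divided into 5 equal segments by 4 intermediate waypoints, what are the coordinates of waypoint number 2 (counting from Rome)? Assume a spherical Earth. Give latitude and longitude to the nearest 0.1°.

≈ lat 41.6°N, lon 5.9°E

Write both endpoints as unit vectors p₁, p₂ with components (cos φ cos λ, cos φ sin λ, sin φ).
The central angle between the endpoints is δ = arccos(p₁·p₂) ≈ 0.214 rad (12.3°).
Interpolate at f = 2/5 with slerp weights a = sin((1−f)δ)/sin δ ≈ 0.603, b = sin(fδ)/sin δ ≈ 0.403.
p = a·p₁ + b·p₂ ≈ (0.744, 0.077, 0.664); φ = arcsin(p_z) ≈ 41.57°, λ = atan2(p_y, p_x) ≈ 5.93°.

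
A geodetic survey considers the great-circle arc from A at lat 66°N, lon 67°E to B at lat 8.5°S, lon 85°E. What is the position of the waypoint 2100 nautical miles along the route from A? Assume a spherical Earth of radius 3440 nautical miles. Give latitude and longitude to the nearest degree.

≈ lat 32°N, lon 79°E

Convert each endpoint to a unit vector on the sphere (x = cos φ cos λ, y = cos φ sin λ, z = sin φ).
The central angle between the endpoints is δ = arccos(p₁·p₂) ≈ 1.321 rad (75.7°). The total great-circle distance is δ·R ≈ 1.321 × 3440 ≈ 4543 nmi, so the target fraction is f = 2100/4543 ≈ 0.462.
Interpolate at f ≈ 0.462 with slerp weights a = sin((1−f)δ)/sin δ ≈ 0.673, b = sin(fδ)/sin δ ≈ 0.592.
p = a·p₁ + b·p₂ ≈ (0.158, 0.835, 0.527); φ = arcsin(p_z) ≈ 31.82°, λ = atan2(p_y, p_x) ≈ 79.29°.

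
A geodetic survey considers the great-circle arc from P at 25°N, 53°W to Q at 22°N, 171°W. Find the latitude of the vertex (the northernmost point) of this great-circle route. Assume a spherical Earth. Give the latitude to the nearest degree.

The great circle lies in the plane with unit normal n̂ = (p₁ × p₂)/|p₁ × p₂|.
Here n̂_z ≈ -0.764; the vertex latitude is φ_max = arccos|n̂_z| ≈ 40.2°.

≈ 40°N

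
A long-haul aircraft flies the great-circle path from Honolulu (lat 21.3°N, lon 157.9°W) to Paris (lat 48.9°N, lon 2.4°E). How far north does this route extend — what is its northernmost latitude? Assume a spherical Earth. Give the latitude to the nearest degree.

The great circle lies in the plane with unit normal n̂ = (p₁ × p₂)/|p₁ × p₂|.
Here n̂_z ≈ +0.217; the vertex latitude is φ_max = arccos|n̂_z| ≈ 77.5°.

≈ 77°N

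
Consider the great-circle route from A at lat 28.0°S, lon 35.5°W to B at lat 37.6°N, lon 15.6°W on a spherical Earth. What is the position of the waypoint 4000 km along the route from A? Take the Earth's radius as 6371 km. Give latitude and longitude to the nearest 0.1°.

≈ lat 6.7°N, lon 25.6°W

Convert each endpoint to a unit vector on the sphere (x = cos φ cos λ, y = cos φ sin λ, z = sin φ).
The central angle between the endpoints is δ = arccos(p₁·p₂) ≈ 1.190 rad (68.2°). The total great-circle distance is δ·R ≈ 1.190 × 6371 ≈ 7584 km, so the target fraction is f = 4000/7584 ≈ 0.527.
Interpolate at f ≈ 0.527 with slerp weights a = sin((1−f)δ)/sin δ ≈ 0.574, b = sin(fδ)/sin δ ≈ 0.633.
p = a·p₁ + b·p₂ ≈ (0.896, -0.429, 0.116); φ = arcsin(p_z) ≈ 6.68°, λ = atan2(p_y, p_x) ≈ -25.61°.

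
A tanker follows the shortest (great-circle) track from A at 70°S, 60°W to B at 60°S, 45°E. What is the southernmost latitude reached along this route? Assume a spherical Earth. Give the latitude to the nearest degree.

≈ 75°S

The great circle lies in the plane with unit normal n̂ = (p₁ × p₂)/|p₁ × p₂|.
Here n̂_z ≈ +0.259; the vertex latitude is φ_max = arccos|n̂_z| ≈ 75.0°.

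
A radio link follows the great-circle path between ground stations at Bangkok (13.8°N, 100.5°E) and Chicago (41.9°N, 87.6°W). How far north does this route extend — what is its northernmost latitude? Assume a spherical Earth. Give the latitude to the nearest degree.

The great circle lies in the plane with unit normal n̂ = (p₁ × p₂)/|p₁ × p₂|.
Here n̂_z ≈ +0.123; the vertex latitude is φ_max = arccos|n̂_z| ≈ 83.0°.

≈ 83°N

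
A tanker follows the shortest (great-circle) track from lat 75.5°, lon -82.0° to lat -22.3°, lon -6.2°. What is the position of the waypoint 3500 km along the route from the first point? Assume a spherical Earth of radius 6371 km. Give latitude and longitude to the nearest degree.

≈ lat 51°, lon -30°

Write both endpoints as unit vectors p₁, p₂ with components (cos φ cos λ, cos φ sin λ, sin φ).
The central angle between the endpoints is δ = arccos(p₁·p₂) ≈ 1.887 rad (108.1°). The total great-circle distance is δ·R ≈ 1.887 × 6371 ≈ 12019 km, so the target fraction is f = 3500/12019 ≈ 0.291.
Interpolate at f ≈ 0.291 with slerp weights a = sin((1−f)δ)/sin δ ≈ 1.023, b = sin(fδ)/sin δ ≈ 0.549.
p = a·p₁ + b·p₂ ≈ (0.541, -0.309, 0.782); φ = arcsin(p_z) ≈ 51.48°, λ = atan2(p_y, p_x) ≈ -29.71°.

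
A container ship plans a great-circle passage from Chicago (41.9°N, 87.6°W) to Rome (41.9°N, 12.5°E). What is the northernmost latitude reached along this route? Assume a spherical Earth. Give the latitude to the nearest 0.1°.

The great circle lies in the plane with unit normal n̂ = (p₁ × p₂)/|p₁ × p₂|.
Here n̂_z ≈ +0.582; the vertex latitude is φ_max = arccos|n̂_z| ≈ 54.4°.

≈ 54.4°N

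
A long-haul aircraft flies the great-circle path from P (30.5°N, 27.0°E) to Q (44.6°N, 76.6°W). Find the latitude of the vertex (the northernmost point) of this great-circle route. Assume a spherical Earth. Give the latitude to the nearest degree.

The great circle lies in the plane with unit normal n̂ = (p₁ × p₂)/|p₁ × p₂|.
Here n̂_z ≈ -0.610; the vertex latitude is φ_max = arccos|n̂_z| ≈ 52.4°.
Check via Clairaut: cos φ_max = |cos φ₁| · sin C = cos(30.5°)·sin(45.1°) ≈ 0.610, again giving ≈ 52.4°.

≈ 52°N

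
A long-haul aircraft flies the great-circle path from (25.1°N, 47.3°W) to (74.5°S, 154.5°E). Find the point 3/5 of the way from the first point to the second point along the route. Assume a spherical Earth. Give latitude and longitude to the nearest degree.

Write both endpoints as unit vectors p₁, p₂ with components (cos φ cos λ, cos φ sin λ, sin φ).
The central angle between the endpoints is δ = arccos(p₁·p₂) ≈ 2.257 rad (129.3°).
Interpolate at f = 3/5 with slerp weights a = sin((1−f)δ)/sin δ ≈ 1.015, b = sin(fδ)/sin δ ≈ 1.262.
p = a·p₁ + b·p₂ ≈ (0.319, -0.530, -0.786); φ = arcsin(p_z) ≈ -51.80°, λ = atan2(p_y, p_x) ≈ -58.99°.

≈ (52°S, 59°W)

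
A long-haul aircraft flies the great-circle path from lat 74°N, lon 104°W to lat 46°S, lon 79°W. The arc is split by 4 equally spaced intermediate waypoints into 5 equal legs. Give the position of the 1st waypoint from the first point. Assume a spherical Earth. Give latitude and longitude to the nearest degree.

Write both endpoints as unit vectors p₁, p₂ with components (cos φ cos λ, cos φ sin λ, sin φ).
The central angle between the endpoints is δ = arccos(p₁·p₂) ≈ 2.115 rad (121.2°).
Interpolate at f = 1/5 with slerp weights a = sin((1−f)δ)/sin δ ≈ 1.160, b = sin(fδ)/sin δ ≈ 0.480.
p = a·p₁ + b·p₂ ≈ (-0.014, -0.638, 0.770); φ = arcsin(p_z) ≈ 50.37°, λ = atan2(p_y, p_x) ≈ -91.24°.

≈ lat 50°N, lon 91°W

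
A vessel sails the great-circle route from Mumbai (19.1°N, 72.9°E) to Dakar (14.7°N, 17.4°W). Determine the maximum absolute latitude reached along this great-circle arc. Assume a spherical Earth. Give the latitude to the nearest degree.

The great circle lies in the plane with unit normal n̂ = (p₁ × p₂)/|p₁ × p₂|.
Here n̂_z ≈ -0.917; the vertex latitude is φ_max = arccos|n̂_z| ≈ 23.5°.
Check via Clairaut: cos φ_max = |cos φ₁| · sin C = cos(19.1°)·sin(76.0°) ≈ 0.917, again giving ≈ 23.5°.

≈ 24°N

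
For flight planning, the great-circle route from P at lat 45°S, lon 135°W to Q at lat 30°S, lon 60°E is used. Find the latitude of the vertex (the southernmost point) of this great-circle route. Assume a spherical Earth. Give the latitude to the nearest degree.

The great circle lies in the plane with unit normal n̂ = (p₁ × p₂)/|p₁ × p₂|.
Here n̂_z ≈ -0.163; the vertex latitude is φ_max = arccos|n̂_z| ≈ 80.6°.
Check via Clairaut: cos φ_max = |cos φ₁| · sin C = cos(45.0°)·sin(166.7°) ≈ 0.163, again giving ≈ 80.6°.

≈ 81°S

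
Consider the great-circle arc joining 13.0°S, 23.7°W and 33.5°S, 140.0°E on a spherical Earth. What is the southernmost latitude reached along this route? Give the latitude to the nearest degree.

The great circle lies in the plane with unit normal n̂ = (p₁ × p₂)/|p₁ × p₂|.
Here n̂_z ≈ +0.302; the vertex latitude is φ_max = arccos|n̂_z| ≈ 72.4°.
Check via Clairaut: cos φ_max = |cos φ₁| · sin C = cos(13.0°)·sin(161.9°) ≈ 0.302, again giving ≈ 72.4°.

≈ 72°S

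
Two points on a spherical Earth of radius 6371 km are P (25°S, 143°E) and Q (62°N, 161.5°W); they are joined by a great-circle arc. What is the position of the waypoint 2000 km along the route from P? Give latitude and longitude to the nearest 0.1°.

Write both endpoints as unit vectors p₁, p₂ with components (cos φ cos λ, cos φ sin λ, sin φ).
The central angle between the endpoints is δ = arccos(p₁·p₂) ≈ 1.703 rad (97.6°). The total great-circle distance is δ·R ≈ 1.703 × 6371 ≈ 10852 km, so the target fraction is f = 2000/10852 ≈ 0.184.
Interpolate at f ≈ 0.184 with slerp weights a = sin((1−f)δ)/sin δ ≈ 0.992, b = sin(fδ)/sin δ ≈ 0.312.
p = a·p₁ + b·p₂ ≈ (-0.857, 0.495, -0.144); φ = arcsin(p_z) ≈ -8.30°, λ = atan2(p_y, p_x) ≈ 150.00°.

≈ (8.3°S, 150.0°E)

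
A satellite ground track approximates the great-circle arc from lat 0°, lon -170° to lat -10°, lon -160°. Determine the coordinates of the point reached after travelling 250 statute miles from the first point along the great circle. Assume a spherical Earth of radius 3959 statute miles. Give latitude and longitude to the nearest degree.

≈ lat -3°, lon -167°

Convert each endpoint to a unit vector on the sphere (x = cos φ cos λ, y = cos φ sin λ, z = sin φ).
The central angle between the endpoints is δ = arccos(p₁·p₂) ≈ 0.246 rad (14.1°). The total great-circle distance is δ·R ≈ 0.246 × 3959 ≈ 975 mi, so the target fraction is f = 250/975 ≈ 0.256.
Interpolate at f ≈ 0.256 with slerp weights a = sin((1−f)δ)/sin δ ≈ 0.747, b = sin(fδ)/sin δ ≈ 0.259.
p = a·p₁ + b·p₂ ≈ (-0.975, -0.217, -0.045); φ = arcsin(p_z) ≈ -2.58°, λ = atan2(p_y, p_x) ≈ -167.46°.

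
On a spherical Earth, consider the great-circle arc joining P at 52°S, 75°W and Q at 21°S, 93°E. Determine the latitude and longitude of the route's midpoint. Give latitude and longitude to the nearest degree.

≈ 73°S, 72°E

Write both endpoints as unit vectors p₁, p₂ with components (cos φ cos λ, cos φ sin λ, sin φ).
The central angle between the endpoints is δ = arccos(p₁·p₂) ≈ 1.854 rad (106.2°).
Interpolate at f = 1/2 with slerp weights a = sin((1−f)δ)/sin δ ≈ 0.833, b = sin(fδ)/sin δ ≈ 0.833.
p = a·p₁ + b·p₂ ≈ (0.092, 0.281, -0.955); φ = arcsin(p_z) ≈ -72.78°, λ = atan2(p_y, p_x) ≈ 71.88°.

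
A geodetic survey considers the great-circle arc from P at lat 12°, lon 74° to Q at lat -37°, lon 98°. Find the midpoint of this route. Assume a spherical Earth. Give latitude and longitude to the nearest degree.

Convert each endpoint to a unit vector on the sphere (x = cos φ cos λ, y = cos φ sin λ, z = sin φ).
The central angle between the endpoints is δ = arccos(p₁·p₂) ≈ 0.942 rad (53.9°).
Interpolate at f = 1/2 with slerp weights a = sin((1−f)δ)/sin δ ≈ 0.561, b = sin(fδ)/sin δ ≈ 0.561.
p = a·p₁ + b·p₂ ≈ (0.089, 0.971, -0.221); φ = arcsin(p_z) ≈ -12.77°, λ = atan2(p_y, p_x) ≈ 84.77°.

≈ lat -13°, lon 85°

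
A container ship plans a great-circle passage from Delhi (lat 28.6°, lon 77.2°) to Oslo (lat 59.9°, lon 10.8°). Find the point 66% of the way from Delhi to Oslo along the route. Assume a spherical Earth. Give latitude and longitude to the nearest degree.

Convert each endpoint to a unit vector on the sphere (x = cos φ cos λ, y = cos φ sin λ, z = sin φ).
The central angle between the endpoints is δ = arccos(p₁·p₂) ≈ 0.939 rad (53.8°).
Interpolate at f = 0.66 with slerp weights a = sin((1−f)δ)/sin δ ≈ 0.389, b = sin(fδ)/sin δ ≈ 0.720.
p = a·p₁ + b·p₂ ≈ (0.430, 0.401, 0.809); φ = arcsin(p_z) ≈ 53.99°, λ = atan2(p_y, p_x) ≈ 42.96°.

≈ lat 54°, lon 43°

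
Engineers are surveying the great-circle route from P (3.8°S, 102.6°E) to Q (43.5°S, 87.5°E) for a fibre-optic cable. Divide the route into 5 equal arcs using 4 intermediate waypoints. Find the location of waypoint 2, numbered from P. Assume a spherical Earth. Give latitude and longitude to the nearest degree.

From cos δ = sin φ₁ sin φ₂ + cos φ₁ cos φ₂ cos Δλ, the central angle is δ ≈ 0.731 rad (41.9°).
Interpolate at f = 2/5 with slerp weights a = sin((1−f)δ)/sin δ ≈ 0.636, b = sin(fδ)/sin δ ≈ 0.432.
p = a·p₁ + b·p₂ ≈ (-0.125, 0.932, -0.339); φ = arcsin(p_z) ≈ -19.84°, λ = atan2(p_y, p_x) ≈ 97.62°.

≈ (20°S, 98°E)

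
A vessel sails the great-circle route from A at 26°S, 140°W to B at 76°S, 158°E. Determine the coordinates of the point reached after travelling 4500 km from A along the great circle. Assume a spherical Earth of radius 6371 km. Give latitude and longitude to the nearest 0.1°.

From cos δ = sin φ₁ sin φ₂ + cos φ₁ cos φ₂ cos Δλ, the central angle is δ ≈ 1.015 rad (58.2°). The total great-circle distance is δ·R ≈ 1.015 × 6371 ≈ 6468 km, so the target fraction is f = 4500/6468 ≈ 0.696.
Interpolate at f ≈ 0.696 with slerp weights a = sin((1−f)δ)/sin δ ≈ 0.358, b = sin(fδ)/sin δ ≈ 0.764.
p = a·p₁ + b·p₂ ≈ (-0.418, -0.137, -0.898); φ = arcsin(p_z) ≈ -63.91°, λ = atan2(p_y, p_x) ≈ -161.78°.

≈ 63.9°S, 161.8°W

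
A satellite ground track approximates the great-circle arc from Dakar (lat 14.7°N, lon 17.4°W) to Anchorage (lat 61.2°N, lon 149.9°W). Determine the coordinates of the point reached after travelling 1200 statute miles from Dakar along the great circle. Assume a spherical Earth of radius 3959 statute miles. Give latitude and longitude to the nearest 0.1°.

Convert each endpoint to a unit vector on the sphere (x = cos φ cos λ, y = cos φ sin λ, z = sin φ).
The central angle between the endpoints is δ = arccos(p₁·p₂) ≈ 1.663 rad (95.3°). The total great-circle distance is δ·R ≈ 1.663 × 3959 ≈ 6585 mi, so the target fraction is f = 1200/6585 ≈ 0.182.
Interpolate at f ≈ 0.182 with slerp weights a = sin((1−f)δ)/sin δ ≈ 0.982, b = sin(fδ)/sin δ ≈ 0.300.
p = a·p₁ + b·p₂ ≈ (0.782, -0.357, 0.512); φ = arcsin(p_z) ≈ 30.79°, λ = atan2(p_y, p_x) ≈ -24.52°.

≈ lat 30.8°N, lon 24.5°W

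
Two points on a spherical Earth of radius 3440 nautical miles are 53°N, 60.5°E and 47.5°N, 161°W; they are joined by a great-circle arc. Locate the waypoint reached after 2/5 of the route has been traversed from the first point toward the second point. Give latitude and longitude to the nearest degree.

≈ 73°N, 113°E

From cos δ = sin φ₁ sin φ₂ + cos φ₁ cos φ₂ cos Δλ, the central angle is δ ≈ 1.283 rad (73.5°).
Interpolate at f = 2/5 with slerp weights a = sin((1−f)δ)/sin δ ≈ 0.726, b = sin(fδ)/sin δ ≈ 0.512.
p = a·p₁ + b·p₂ ≈ (-0.112, 0.268, 0.957); φ = arcsin(p_z) ≈ 73.14°, λ = atan2(p_y, p_x) ≈ 112.70°.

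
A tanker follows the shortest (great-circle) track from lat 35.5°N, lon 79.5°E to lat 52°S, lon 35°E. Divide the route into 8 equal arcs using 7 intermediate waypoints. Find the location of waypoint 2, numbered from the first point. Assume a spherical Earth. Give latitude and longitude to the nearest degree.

The haversine formula gives a central angle δ ≈ 1.671 rad (95.7°) between the endpoints.
Interpolate at f = 2/8 with slerp weights a = sin((1−f)δ)/sin δ ≈ 0.955, b = sin(fδ)/sin δ ≈ 0.408.
p = a·p₁ + b·p₂ ≈ (0.347, 0.908, 0.233); φ = arcsin(p_z) ≈ 13.48°, λ = atan2(p_y, p_x) ≈ 69.08°.

≈ lat 13°N, lon 69°E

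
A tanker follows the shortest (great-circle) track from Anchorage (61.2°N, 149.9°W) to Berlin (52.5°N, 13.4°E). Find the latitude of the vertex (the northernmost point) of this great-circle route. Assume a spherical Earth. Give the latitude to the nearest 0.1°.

The great circle lies in the plane with unit normal n̂ = (p₁ × p₂)/|p₁ × p₂|.
Here n̂_z ≈ +0.093; the vertex latitude is φ_max = arccos|n̂_z| ≈ 84.7°.

≈ 84.7°N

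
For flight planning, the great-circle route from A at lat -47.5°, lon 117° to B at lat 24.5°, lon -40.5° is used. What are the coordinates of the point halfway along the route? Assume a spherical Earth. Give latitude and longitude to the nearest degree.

≈ lat -40°, lon 2°

Convert each endpoint to a unit vector on the sphere (x = cos φ cos λ, y = cos φ sin λ, z = sin φ).
The central angle between the endpoints is δ = arccos(p₁·p₂) ≈ 2.634 rad (150.9°).
Interpolate at f = 1/2 with slerp weights a = sin((1−f)δ)/sin δ ≈ 1.990, b = sin(fδ)/sin δ ≈ 1.990.
p = a·p₁ + b·p₂ ≈ (0.767, 0.022, -0.642); φ = arcsin(p_z) ≈ -39.93°, λ = atan2(p_y, p_x) ≈ 1.63°.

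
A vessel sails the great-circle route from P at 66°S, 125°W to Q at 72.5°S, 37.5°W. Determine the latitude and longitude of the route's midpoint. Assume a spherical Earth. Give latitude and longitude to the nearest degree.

Convert each endpoint to a unit vector on the sphere (x = cos φ cos λ, y = cos φ sin λ, z = sin φ).
The central angle between the endpoints is δ = arccos(p₁·p₂) ≈ 0.502 rad (28.8°).
Interpolate at f = 1/2 with slerp weights a = sin((1−f)δ)/sin δ ≈ 0.516, b = sin(fδ)/sin δ ≈ 0.516.
p = a·p₁ + b·p₂ ≈ (0.003, -0.266, -0.964); φ = arcsin(p_z) ≈ -74.54°, λ = atan2(p_y, p_x) ≈ -89.41°.

≈ 75°S, 89°W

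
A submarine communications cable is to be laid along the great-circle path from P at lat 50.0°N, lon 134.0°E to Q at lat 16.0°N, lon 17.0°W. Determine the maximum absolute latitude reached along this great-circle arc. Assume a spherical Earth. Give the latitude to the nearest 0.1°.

The great circle lies in the plane with unit normal n̂ = (p₁ × p₂)/|p₁ × p₂|.
Here n̂_z ≈ -0.317; the vertex latitude is φ_max = arccos|n̂_z| ≈ 71.5°.

≈ 71.5°N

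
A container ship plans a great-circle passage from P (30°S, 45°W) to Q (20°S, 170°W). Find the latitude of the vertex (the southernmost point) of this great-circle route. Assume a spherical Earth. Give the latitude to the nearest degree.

≈ 46°S

The great circle lies in the plane with unit normal n̂ = (p₁ × p₂)/|p₁ × p₂|.
Here n̂_z ≈ -0.698; the vertex latitude is φ_max = arccos|n̂_z| ≈ 45.7°.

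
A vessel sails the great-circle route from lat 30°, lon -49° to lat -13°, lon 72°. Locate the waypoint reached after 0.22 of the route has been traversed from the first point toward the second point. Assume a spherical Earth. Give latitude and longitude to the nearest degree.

Convert each endpoint to a unit vector on the sphere (x = cos φ cos λ, y = cos φ sin λ, z = sin φ).
The central angle between the endpoints is δ = arccos(p₁·p₂) ≈ 2.150 rad (123.2°).
Interpolate at f = 0.22 with slerp weights a = sin((1−f)δ)/sin δ ≈ 1.188, b = sin(fδ)/sin δ ≈ 0.544.
p = a·p₁ + b·p₂ ≈ (0.839, -0.272, 0.472); φ = arcsin(p_z) ≈ 28.14°, λ = atan2(p_y, p_x) ≈ -17.98°.

≈ lat 28°, lon -18°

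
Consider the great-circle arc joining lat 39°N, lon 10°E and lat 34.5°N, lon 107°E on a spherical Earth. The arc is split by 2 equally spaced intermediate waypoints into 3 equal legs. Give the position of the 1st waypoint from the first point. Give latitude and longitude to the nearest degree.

≈ lat 48°N, lon 42°E

From cos δ = sin φ₁ sin φ₂ + cos φ₁ cos φ₂ cos Δλ, the central angle is δ ≈ 1.289 rad (73.8°).
Interpolate at f = 1/3 with slerp weights a = sin((1−f)δ)/sin δ ≈ 0.788, b = sin(fδ)/sin δ ≈ 0.434.
p = a·p₁ + b·p₂ ≈ (0.499, 0.448, 0.742); φ = arcsin(p_z) ≈ 47.88°, λ = atan2(p_y, p_x) ≈ 41.93°.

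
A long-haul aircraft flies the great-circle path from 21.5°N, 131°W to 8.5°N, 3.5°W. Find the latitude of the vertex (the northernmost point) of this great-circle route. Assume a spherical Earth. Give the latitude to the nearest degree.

The great circle lies in the plane with unit normal n̂ = (p₁ × p₂)/|p₁ × p₂|.
Here n̂_z ≈ +0.846; the vertex latitude is φ_max = arccos|n̂_z| ≈ 32.2°.
Check via Clairaut: cos φ_max = |cos φ₁| · sin C = cos(21.5°)·sin(65.5°) ≈ 0.846, again giving ≈ 32.2°.

≈ 32°N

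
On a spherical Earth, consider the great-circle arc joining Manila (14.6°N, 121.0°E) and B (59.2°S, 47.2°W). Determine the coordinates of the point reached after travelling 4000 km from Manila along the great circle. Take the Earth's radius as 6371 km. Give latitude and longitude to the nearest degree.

Write both endpoints as unit vectors p₁, p₂ with components (cos φ cos λ, cos φ sin λ, sin φ).
The central angle between the endpoints is δ = arccos(p₁·p₂) ≈ 2.348 rad (134.6°). The total great-circle distance is δ·R ≈ 2.348 × 6371 ≈ 14961 km, so the target fraction is f = 4000/14961 ≈ 0.267.
Interpolate at f ≈ 0.267 with slerp weights a = sin((1−f)δ)/sin δ ≈ 1.388, b = sin(fδ)/sin δ ≈ 0.824.
p = a·p₁ + b·p₂ ≈ (-0.405, 0.841, -0.358); φ = arcsin(p_z) ≈ -20.99°, λ = atan2(p_y, p_x) ≈ 115.70°.

≈ (21°S, 116°E)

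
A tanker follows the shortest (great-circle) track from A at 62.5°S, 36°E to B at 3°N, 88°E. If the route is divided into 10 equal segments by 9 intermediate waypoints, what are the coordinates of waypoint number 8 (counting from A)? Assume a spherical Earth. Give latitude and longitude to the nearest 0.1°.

≈ 11.1°S, 82.2°E

Write both endpoints as unit vectors p₁, p₂ with components (cos φ cos λ, cos φ sin λ, sin φ).
The central angle between the endpoints is δ = arccos(p₁·p₂) ≈ 1.331 rad (76.3°).
Interpolate at f = 8/10 with slerp weights a = sin((1−f)δ)/sin δ ≈ 0.271, b = sin(fδ)/sin δ ≈ 0.900.
p = a·p₁ + b·p₂ ≈ (0.133, 0.972, -0.193); φ = arcsin(p_z) ≈ -11.13°, λ = atan2(p_y, p_x) ≈ 82.24°.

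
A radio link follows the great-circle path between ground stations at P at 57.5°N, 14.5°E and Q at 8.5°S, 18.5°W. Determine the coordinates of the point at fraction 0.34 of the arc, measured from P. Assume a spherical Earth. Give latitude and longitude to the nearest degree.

Write both endpoints as unit vectors p₁, p₂ with components (cos φ cos λ, cos φ sin λ, sin φ).
The central angle between the endpoints is δ = arccos(p₁·p₂) ≈ 1.244 rad (71.3°).
Interpolate at f = 0.34 with slerp weights a = sin((1−f)δ)/sin δ ≈ 0.773, b = sin(fδ)/sin δ ≈ 0.433.
p = a·p₁ + b·p₂ ≈ (0.808, -0.032, 0.588); φ = arcsin(p_z) ≈ 35.99°, λ = atan2(p_y, p_x) ≈ -2.27°.

≈ 36°N, 2°W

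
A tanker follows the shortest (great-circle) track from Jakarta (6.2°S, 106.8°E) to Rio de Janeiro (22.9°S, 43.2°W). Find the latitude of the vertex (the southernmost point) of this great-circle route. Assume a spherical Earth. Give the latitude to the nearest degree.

≈ 46°S

The great circle lies in the plane with unit normal n̂ = (p₁ × p₂)/|p₁ × p₂|.
Here n̂_z ≈ -0.694; the vertex latitude is φ_max = arccos|n̂_z| ≈ 46.1°.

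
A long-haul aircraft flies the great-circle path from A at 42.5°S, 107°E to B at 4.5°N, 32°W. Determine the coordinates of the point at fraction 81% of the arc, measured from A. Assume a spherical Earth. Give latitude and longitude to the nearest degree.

Convert each endpoint to a unit vector on the sphere (x = cos φ cos λ, y = cos φ sin λ, z = sin φ).
The central angle between the endpoints is δ = arccos(p₁·p₂) ≈ 2.224 rad (127.4°).
Interpolate at f = 0.81 with slerp weights a = sin((1−f)δ)/sin δ ≈ 0.516, b = sin(fδ)/sin δ ≈ 1.226.
p = a·p₁ + b·p₂ ≈ (0.925, -0.284, -0.253); φ = arcsin(p_z) ≈ -14.64°, λ = atan2(p_y, p_x) ≈ -17.04°.

≈ 15°S, 17°W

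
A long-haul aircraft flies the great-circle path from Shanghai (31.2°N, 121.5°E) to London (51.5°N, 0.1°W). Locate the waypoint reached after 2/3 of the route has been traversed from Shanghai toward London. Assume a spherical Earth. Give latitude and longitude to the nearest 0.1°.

≈ 62.8°N, 47.9°E

The haversine formula gives a central angle δ ≈ 1.444 rad (82.7°) between the endpoints.
Interpolate at f = 2/3 with slerp weights a = sin((1−f)δ)/sin δ ≈ 0.467, b = sin(fδ)/sin δ ≈ 0.827.
p = a·p₁ + b·p₂ ≈ (0.306, 0.339, 0.889); φ = arcsin(p_z) ≈ 62.78°, λ = atan2(p_y, p_x) ≈ 47.93°.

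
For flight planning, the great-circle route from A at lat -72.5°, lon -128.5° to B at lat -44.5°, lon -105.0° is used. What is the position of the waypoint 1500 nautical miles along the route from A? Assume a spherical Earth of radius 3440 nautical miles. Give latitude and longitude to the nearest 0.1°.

≈ lat -49.5°, lon -106.9°

Convert each endpoint to a unit vector on the sphere (x = cos φ cos λ, y = cos φ sin λ, z = sin φ).
The central angle between the endpoints is δ = arccos(p₁·p₂) ≈ 0.525 rad (30.1°). The total great-circle distance is δ·R ≈ 0.525 × 3440 ≈ 1807 nmi, so the target fraction is f = 1500/1807 ≈ 0.830.
Interpolate at f ≈ 0.830 with slerp weights a = sin((1−f)δ)/sin δ ≈ 0.178, b = sin(fδ)/sin δ ≈ 0.842.
p = a·p₁ + b·p₂ ≈ (-0.189, -0.622, -0.760); φ = arcsin(p_z) ≈ -49.45°, λ = atan2(p_y, p_x) ≈ -106.88°.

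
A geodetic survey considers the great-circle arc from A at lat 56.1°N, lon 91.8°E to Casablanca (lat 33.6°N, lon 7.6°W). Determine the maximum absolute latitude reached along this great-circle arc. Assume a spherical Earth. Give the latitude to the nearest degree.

≈ 60°N

The great circle lies in the plane with unit normal n̂ = (p₁ × p₂)/|p₁ × p₂|.
Here n̂_z ≈ -0.496; the vertex latitude is φ_max = arccos|n̂_z| ≈ 60.2°.
Check via Clairaut: cos φ_max = |cos φ₁| · sin C = cos(56.1°)·sin(62.8°) ≈ 0.496, again giving ≈ 60.2°.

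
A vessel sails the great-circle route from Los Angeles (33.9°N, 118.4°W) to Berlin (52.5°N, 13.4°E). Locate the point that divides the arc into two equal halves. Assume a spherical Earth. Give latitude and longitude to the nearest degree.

Write both endpoints as unit vectors p₁, p₂ with components (cos φ cos λ, cos φ sin λ, sin φ).
The central angle between the endpoints is δ = arccos(p₁·p₂) ≈ 1.465 rad (83.9°).
Interpolate at f = 1/2 with slerp weights a = sin((1−f)δ)/sin δ ≈ 0.672, b = sin(fδ)/sin δ ≈ 0.672.
p = a·p₁ + b·p₂ ≈ (0.133, -0.396, 0.909); φ = arcsin(p_z) ≈ 65.31°, λ = atan2(p_y, p_x) ≈ -71.47°.

≈ 65°N, 71°W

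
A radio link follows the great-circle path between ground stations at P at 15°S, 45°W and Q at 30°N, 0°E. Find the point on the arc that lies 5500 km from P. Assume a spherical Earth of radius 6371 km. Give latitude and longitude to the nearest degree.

≈ 21°N, 11°W

The haversine formula gives a central angle δ ≈ 1.090 rad (62.5°) between the endpoints. The total great-circle distance is δ·R ≈ 1.090 × 6371 ≈ 6947 km, so the target fraction is f = 5500/6947 ≈ 0.792.
Interpolate at f ≈ 0.792 with slerp weights a = sin((1−f)δ)/sin δ ≈ 0.254, b = sin(fδ)/sin δ ≈ 0.857.
p = a·p₁ + b·p₂ ≈ (0.916, -0.173, 0.363); φ = arcsin(p_z) ≈ 21.27°, λ = atan2(p_y, p_x) ≈ -10.73°.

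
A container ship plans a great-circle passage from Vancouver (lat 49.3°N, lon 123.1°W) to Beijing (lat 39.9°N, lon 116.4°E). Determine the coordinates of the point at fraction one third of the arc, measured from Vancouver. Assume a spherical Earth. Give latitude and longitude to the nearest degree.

Convert each endpoint to a unit vector on the sphere (x = cos φ cos λ, y = cos φ sin λ, z = sin φ).
The central angle between the endpoints is δ = arccos(p₁·p₂) ≈ 1.336 rad (76.6°).
Interpolate at f = 1/3 with slerp weights a = sin((1−f)δ)/sin δ ≈ 0.799, b = sin(fδ)/sin δ ≈ 0.443.
p = a·p₁ + b·p₂ ≈ (-0.436, -0.132, 0.890); φ = arcsin(p_z) ≈ 62.91°, λ = atan2(p_y, p_x) ≈ -163.11°.

≈ lat 63°N, lon 163°W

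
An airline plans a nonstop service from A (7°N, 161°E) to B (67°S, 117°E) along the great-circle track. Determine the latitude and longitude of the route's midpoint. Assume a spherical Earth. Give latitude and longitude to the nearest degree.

Convert each endpoint to a unit vector on the sphere (x = cos φ cos λ, y = cos φ sin λ, z = sin φ).
The central angle between the endpoints is δ = arccos(p₁·p₂) ≈ 1.403 rad (80.4°).
Interpolate at f = 1/2 with slerp weights a = sin((1−f)δ)/sin δ ≈ 0.655, b = sin(fδ)/sin δ ≈ 0.655.
p = a·p₁ + b·p₂ ≈ (-0.730, 0.439, -0.523); φ = arcsin(p_z) ≈ -31.52°, λ = atan2(p_y, p_x) ≈ 148.97°.

≈ (32°S, 149°E)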